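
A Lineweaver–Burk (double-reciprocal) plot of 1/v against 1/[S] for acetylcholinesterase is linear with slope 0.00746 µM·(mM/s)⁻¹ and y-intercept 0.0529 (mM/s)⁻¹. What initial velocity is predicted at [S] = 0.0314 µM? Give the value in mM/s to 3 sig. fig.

3.44 mM/s

The y-intercept is 1/Vmax, so Vmax = 1/0.0529 = 18.9 mM/s.
The slope is Km/Vmax, so Km = 0.00746 × 18.9 = 0.141 µM.
Then v = 18.9 × 0.0314/(0.141 + 0.0314) = 3.44 mM/s.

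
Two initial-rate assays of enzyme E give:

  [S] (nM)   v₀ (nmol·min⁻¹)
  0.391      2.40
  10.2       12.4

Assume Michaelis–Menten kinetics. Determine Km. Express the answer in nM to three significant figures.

From v = Vmax[S]/(Km+[S]), each point gives Vmax = v(Km+[S])/[S].
Equating: 2.40(Km+0.391)/0.391 = 12.4(Km+10.2)/10.2.
6.138·Km + 2.40 = 1.216·Km + 12.4, so (6.138 − 1.216)·Km = 12.4 − 2.40.
Km = 10.00/4.922 = 2.03 nM; then Vmax = 2.40(2.03+0.391)/0.391 = 14.9 nmol·min⁻¹.

2.03 nM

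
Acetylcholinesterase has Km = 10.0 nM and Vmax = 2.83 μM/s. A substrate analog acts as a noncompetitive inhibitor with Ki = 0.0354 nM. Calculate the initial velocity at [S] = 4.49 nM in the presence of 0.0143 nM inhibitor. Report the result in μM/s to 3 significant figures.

0.625 μM/s

α = 1 + [I]/Ki = 1 + 0.0143/0.0354 = 1.404.
For a noncompetitive inhibitor, Vmax is reduced to Vmax/α while Km is unchanged: Km,app = 10.0 nM, Vmax,app = 2.02 μM/s.
v = Vmax,app·[S]/(Km,app + [S]) = 2.02 × 4.49/(10.0 + 4.49) = 0.625 μM/s.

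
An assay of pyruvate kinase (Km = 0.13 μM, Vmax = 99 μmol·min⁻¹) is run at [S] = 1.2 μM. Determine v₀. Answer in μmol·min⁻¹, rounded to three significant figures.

89.3 μmol·min⁻¹

v = Vmax·[S]/(Km + [S]) = 99 × 1.2 / (0.13 + 1.2)
  = 118.8 / 1.330 = 89.3 μmol·min⁻¹.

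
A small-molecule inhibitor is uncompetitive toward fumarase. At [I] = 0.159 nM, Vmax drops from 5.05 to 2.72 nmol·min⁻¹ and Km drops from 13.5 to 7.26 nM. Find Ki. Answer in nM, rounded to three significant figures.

Uncompetitive: Vmax,app = Vmax/α (and Km,app = Km/α) with α = 1 + [I]/Ki.
α = Vmax/Vmax,app = 5.05/2.72 = 1.857.
Ki = [I]/(α − 1) = 0.159/0.8566 = 0.186 nM.

0.186 nM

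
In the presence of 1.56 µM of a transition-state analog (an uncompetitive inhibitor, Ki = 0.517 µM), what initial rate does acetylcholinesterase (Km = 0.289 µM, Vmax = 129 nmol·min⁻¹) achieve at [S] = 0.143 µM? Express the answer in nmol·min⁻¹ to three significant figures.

With α = 1 + [I]/Ki = 1 + 1.56/0.517 = 4.017, the uncompetitive rate law is v = (Vmax/α)·[S] / (Km/α + [S]).
v = (129/4.017)×0.143 / (0.289/4.017 + 0.143) = 4.592/0.2149 = 21.4 nmol·min⁻¹.

21.4 nmol·min⁻¹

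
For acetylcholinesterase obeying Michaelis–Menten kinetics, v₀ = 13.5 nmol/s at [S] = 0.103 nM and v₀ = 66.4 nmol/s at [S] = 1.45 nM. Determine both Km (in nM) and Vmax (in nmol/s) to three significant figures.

Km = 0.620 nM; Vmax = 94.8 nmol/s

From v = Vmax[S]/(Km+[S]), each point gives Vmax = v(Km+[S])/[S].
Equating: 13.5(Km+0.103)/0.103 = 66.4(Km+1.45)/1.45.
131.1·Km + 13.5 = 45.79·Km + 66.4, so (131.1 − 45.79)·Km = 66.4 − 13.5.
Km = 52.90/85.27 = 0.620 nM; then Vmax = 13.5(0.620+0.103)/0.103 = 94.8 nmol/s.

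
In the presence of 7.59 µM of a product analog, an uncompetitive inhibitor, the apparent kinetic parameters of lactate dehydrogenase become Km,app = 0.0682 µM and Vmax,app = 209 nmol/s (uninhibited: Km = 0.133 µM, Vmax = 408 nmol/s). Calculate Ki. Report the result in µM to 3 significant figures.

7.97 µM

Uncompetitive: Vmax,app = Vmax/α (and Km,app = Km/α) with α = 1 + [I]/Ki.
α = Vmax/Vmax,app = 408/209 = 1.952.
Since α = 1 + [I]/Ki, [I]/Ki = 1.952 − 1 = 0.9522 and Ki = 7.59/0.9522 = 7.97 µM.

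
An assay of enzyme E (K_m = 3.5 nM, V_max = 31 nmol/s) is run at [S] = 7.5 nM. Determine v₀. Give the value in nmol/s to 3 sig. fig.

21.1 nmol/s

v = Vmax·[S]/(Km + [S]) = 31 × 7.5 / (3.5 + 7.5)
  = 232.5 / 11.00 = 21.1 nmol/s.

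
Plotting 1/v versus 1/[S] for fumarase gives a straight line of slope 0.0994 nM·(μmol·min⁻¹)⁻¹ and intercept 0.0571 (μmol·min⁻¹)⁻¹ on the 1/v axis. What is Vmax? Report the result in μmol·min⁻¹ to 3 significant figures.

The y-intercept of a Lineweaver–Burk plot equals 1/Vmax, so Vmax = 1/0.0571 = 17.5 μmol·min⁻¹.

17.5 μmol·min⁻¹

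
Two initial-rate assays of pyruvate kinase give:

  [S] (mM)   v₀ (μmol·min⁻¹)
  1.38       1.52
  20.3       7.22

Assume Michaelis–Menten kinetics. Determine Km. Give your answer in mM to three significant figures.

7.64 mM

In reciprocal form, 1/v = (Km/Vmax)·(1/[S]) + 1/Vmax. The two points give (1/[S], 1/v) = (0.7246, 0.6579) and (0.04926, 0.1385).
Slope = (0.6579 − 0.1385)/(0.7246 − 0.04926) = 0.7690; intercept = 0.6579 − 0.7690×0.7246 = 0.1006.
Vmax = 1/intercept = 9.94 μmol·min⁻¹; Km = slope × Vmax = 0.7690 × 9.94 = 7.64 mM.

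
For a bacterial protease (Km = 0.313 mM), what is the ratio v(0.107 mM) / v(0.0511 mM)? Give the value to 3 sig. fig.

1.82

The fractional saturations are [S]/(Km+[S]) = 0.0511/0.3641 = 0.1403 and 0.107/0.4200 = 0.2548.
v₂/v₁ is just their ratio: 0.2548/0.1403 = 1.82.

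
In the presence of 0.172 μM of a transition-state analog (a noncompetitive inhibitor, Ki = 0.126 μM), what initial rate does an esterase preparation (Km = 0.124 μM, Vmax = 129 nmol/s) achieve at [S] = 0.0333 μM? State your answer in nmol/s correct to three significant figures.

11.5 nmol/s

α = 1 + [I]/Ki = 1 + 0.172/0.126 = 2.365.
For a noncompetitive inhibitor, Vmax is reduced to Vmax/α while Km is unchanged: Km,app = 0.124 μM, Vmax,app = 54.5 nmol/s.
v = Vmax,app·[S]/(Km,app + [S]) = 54.5 × 0.0333/(0.124 + 0.0333) = 11.5 nmol/s.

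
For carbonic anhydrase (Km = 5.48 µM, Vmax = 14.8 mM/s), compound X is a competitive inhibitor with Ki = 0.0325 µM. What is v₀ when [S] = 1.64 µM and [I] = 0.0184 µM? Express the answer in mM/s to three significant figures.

2.37 mM/s

α = 1 + [I]/Ki = 1 + 0.0184/0.0325 = 1.566.
For a competitive inhibitor, Vmax is unchanged and the apparent Km becomes α·Km: Km,app = 8.58 µM, Vmax,app = 14.8 mM/s.
v = Vmax,app·[S]/(Km,app + [S]) = 14.8 × 1.64/(8.58 + 1.64) = 2.37 mM/s.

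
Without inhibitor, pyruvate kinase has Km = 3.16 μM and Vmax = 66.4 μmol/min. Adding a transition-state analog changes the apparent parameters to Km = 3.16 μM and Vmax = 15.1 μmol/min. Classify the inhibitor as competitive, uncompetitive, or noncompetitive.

noncompetitive

Vmax decreases (66.4 → 15.1 μmol/min) while Km is unchanged — pure noncompetitive inhibition.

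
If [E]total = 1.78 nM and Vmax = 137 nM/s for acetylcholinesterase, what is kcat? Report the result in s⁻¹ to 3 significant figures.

77.0 s⁻¹

kcat = Vmax/[E]total = 137 nM/s / 1.78 nM = 77.0 s⁻¹.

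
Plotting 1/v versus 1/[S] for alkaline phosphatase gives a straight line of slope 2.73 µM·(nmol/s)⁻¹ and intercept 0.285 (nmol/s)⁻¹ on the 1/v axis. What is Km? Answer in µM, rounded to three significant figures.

y-intercept = 1/Vmax ⇒ Vmax = 3.51 nmol/s; slope = Km/Vmax ⇒ Km = slope × Vmax.
Km = 2.73 × 3.51 = 9.58 µM.

9.58 µM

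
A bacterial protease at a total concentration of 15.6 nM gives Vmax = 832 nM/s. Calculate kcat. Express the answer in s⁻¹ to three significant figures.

kcat = Vmax/[E]total = 832 nM/s / 15.6 nM = 53.3 s⁻¹.

53.3 s⁻¹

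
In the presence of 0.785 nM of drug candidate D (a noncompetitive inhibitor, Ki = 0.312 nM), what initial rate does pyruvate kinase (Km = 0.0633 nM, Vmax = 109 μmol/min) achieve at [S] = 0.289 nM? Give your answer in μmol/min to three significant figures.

α = 1 + [I]/Ki = 1 + 0.785/0.312 = 3.516.
For a noncompetitive inhibitor, Vmax is reduced to Vmax/α while Km is unchanged: Km,app = 0.0633 nM, Vmax,app = 31.0 μmol/min.
v = Vmax,app·[S]/(Km,app + [S]) = 31.0 × 0.289/(0.0633 + 0.289) = 25.4 μmol/min.

25.4 μmol/min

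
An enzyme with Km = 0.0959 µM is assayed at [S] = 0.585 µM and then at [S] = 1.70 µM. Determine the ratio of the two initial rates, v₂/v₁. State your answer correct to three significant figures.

1.10

The fractional saturations are [S]/(Km+[S]) = 0.585/0.6809 = 0.8592 and 1.70/1.796 = 0.9466.
v₂/v₁ is just their ratio: 0.9466/0.8592 = 1.10.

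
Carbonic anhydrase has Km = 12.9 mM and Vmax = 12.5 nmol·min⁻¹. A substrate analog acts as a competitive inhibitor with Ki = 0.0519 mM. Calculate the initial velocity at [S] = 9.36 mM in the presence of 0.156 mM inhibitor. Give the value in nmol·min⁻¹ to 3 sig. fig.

1.92 nmol·min⁻¹

α = 1 + [I]/Ki = 1 + 0.156/0.0519 = 4.006.
For a competitive inhibitor, Vmax is unchanged and the apparent Km becomes α·Km: Km,app = 51.7 mM, Vmax,app = 12.5 nmol·min⁻¹.
v = Vmax,app·[S]/(Km,app + [S]) = 12.5 × 9.36/(51.7 + 9.36) = 1.92 nmol·min⁻¹.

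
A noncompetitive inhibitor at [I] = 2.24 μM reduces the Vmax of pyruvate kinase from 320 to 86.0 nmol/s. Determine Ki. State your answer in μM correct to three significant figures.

Noncompetitive: Vmax,app = Vmax/α with α = 1 + [I]/Ki.
α = Vmax/Vmax,app = 320/86.0 = 3.721.
Since α = 1 + [I]/Ki, [I]/Ki = 3.721 − 1 = 2.721 and Ki = 2.24/2.721 = 0.823 μM.

0.823 μM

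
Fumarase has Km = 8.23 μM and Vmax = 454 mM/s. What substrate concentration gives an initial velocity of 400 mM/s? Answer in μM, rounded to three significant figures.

61.0 μM

The required fractional saturation is v/Vmax = 400/454 = 0.8811.
Then [S]/(Km+[S]) = 0.8811 ⇒ [S] = 8.23 × 0.8811/(1 − 0.8811) = 61.0 μM.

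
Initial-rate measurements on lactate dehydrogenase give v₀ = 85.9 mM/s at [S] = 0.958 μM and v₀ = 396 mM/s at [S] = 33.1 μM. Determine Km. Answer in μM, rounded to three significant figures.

3.99 μM

From v = Vmax[S]/(Km+[S]), each point gives Vmax = v(Km+[S])/[S].
Equating: 85.9(Km+0.958)/0.958 = 396(Km+33.1)/33.1.
89.67·Km + 85.9 = 11.96·Km + 396, so (89.67 − 11.96)·Km = 396 − 85.9.
Km = 310.1/77.70 = 3.99 μM; then Vmax = 85.9(3.99+0.958)/0.958 = 444 mM/s.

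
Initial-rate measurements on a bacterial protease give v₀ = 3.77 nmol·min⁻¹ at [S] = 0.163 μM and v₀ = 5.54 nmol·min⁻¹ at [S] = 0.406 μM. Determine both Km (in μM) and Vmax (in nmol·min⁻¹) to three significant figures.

Km = 0.187 μM; Vmax = 8.09 nmol·min⁻¹

In reciprocal form, 1/v = (Km/Vmax)·(1/[S]) + 1/Vmax. The two points give (1/[S], 1/v) = (6.135, 0.2653) and (2.463, 0.1805).
Slope = (0.2653 − 0.1805)/(6.135 − 2.463) = 0.02308; intercept = 0.2653 − 0.02308×6.135 = 0.1237.
Vmax = 1/intercept = 8.09 nmol·min⁻¹; Km = slope × Vmax = 0.02308 × 8.09 = 0.187 μM.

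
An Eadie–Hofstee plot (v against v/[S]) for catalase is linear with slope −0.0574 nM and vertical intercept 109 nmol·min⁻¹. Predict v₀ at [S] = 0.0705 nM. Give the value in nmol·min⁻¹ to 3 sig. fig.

In the Eadie–Hofstee form v = Vmax − Km·(v/[S]), the slope is −Km and the intercept is Vmax, so Km = 0.0574 nM and Vmax = 109 nmol·min⁻¹.
v = 109 × 0.0705/(0.0574 + 0.0705) = 60.1 nmol·min⁻¹.

60.1 nmol·min⁻¹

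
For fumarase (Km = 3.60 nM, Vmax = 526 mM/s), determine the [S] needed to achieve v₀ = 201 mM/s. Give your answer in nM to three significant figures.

2.23 nM

Rearranging v = Vmax[S]/(Km+[S]) gives [S] = Km·v/(Vmax − v).
[S] = 3.60 × 201 / (526 − 201) = 723.6/325.0 = 2.23 nM.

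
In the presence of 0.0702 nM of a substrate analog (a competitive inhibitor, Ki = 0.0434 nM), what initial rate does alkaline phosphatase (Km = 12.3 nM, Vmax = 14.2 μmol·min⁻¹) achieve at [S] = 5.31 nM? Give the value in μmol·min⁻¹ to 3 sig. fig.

2.01 μmol·min⁻¹

α = 1 + [I]/Ki = 1 + 0.0702/0.0434 = 2.618.
For a competitive inhibitor, Vmax is unchanged and the apparent Km becomes α·Km: Km,app = 32.2 nM, Vmax,app = 14.2 μmol·min⁻¹.
v = Vmax,app·[S]/(Km,app + [S]) = 14.2 × 5.31/(32.2 + 5.31) = 2.01 μmol·min⁻¹.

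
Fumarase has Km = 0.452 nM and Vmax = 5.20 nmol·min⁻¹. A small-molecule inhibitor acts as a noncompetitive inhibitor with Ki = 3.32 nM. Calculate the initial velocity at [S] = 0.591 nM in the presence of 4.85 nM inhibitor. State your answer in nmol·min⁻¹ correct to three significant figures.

α = 1 + [I]/Ki = 1 + 4.85/3.32 = 2.461.
For a noncompetitive inhibitor, Vmax is reduced to Vmax/α while Km is unchanged: Km,app = 0.452 nM, Vmax,app = 2.11 nmol·min⁻¹.
v = Vmax,app·[S]/(Km,app + [S]) = 2.11 × 0.591/(0.452 + 0.591) = 1.20 nmol·min⁻¹.

1.20 nmol·min⁻¹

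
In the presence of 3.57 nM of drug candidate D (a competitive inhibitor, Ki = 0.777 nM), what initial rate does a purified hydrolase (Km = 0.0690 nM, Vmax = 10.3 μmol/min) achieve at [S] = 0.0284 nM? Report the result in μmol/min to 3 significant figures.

0.706 μmol/min

α = 1 + [I]/Ki = 1 + 3.57/0.777 = 5.595.
For a competitive inhibitor, Vmax is unchanged and the apparent Km becomes α·Km: Km,app = 0.386 nM, Vmax,app = 10.3 μmol/min.
v = Vmax,app·[S]/(Km,app + [S]) = 10.3 × 0.0284/(0.386 + 0.0284) = 0.706 μmol/min.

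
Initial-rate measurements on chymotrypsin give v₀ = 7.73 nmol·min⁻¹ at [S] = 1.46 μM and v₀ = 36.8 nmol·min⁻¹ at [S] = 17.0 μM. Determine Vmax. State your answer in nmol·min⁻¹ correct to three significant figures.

In reciprocal form, 1/v = (Km/Vmax)·(1/[S]) + 1/Vmax. The two points give (1/[S], 1/v) = (0.6849, 0.1294) and (0.05882, 0.02717).
Slope = (0.1294 − 0.02717)/(0.6849 − 0.05882) = 0.1632; intercept = 0.1294 − 0.1632×0.6849 = 0.01757.
Vmax = 1/intercept = 56.9 nmol·min⁻¹; Km = slope × Vmax = 0.1632 × 56.9 = 9.29 μM.

56.9 nmol·min⁻¹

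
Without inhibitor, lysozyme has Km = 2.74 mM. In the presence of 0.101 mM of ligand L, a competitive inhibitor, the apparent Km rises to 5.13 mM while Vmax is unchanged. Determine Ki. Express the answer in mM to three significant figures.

Competitive: Km,app = α·Km with α = 1 + [I]/Ki.
α = Km,app/Km = 5.13/2.74 = 1.872.
Ki = [I]/(α − 1) = 0.101/0.8723 = 0.116 mM.

0.116 mM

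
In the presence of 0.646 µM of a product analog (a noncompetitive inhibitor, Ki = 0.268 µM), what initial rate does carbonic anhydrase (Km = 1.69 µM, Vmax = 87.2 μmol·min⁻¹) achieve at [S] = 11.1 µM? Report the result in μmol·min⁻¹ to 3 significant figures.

With α = 1 + [I]/Ki = 1 + 0.646/0.268 = 3.410, the noncompetitive rate law is v = (Vmax/α)·[S] / (Km + [S]).
v = (87.2/3.410)×11.1 / (1.69 + 11.1) = 283.8/12.79 = 22.2 μmol·min⁻¹.

22.2 μmol·min⁻¹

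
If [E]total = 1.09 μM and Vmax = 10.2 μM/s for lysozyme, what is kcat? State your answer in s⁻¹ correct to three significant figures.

9.36 s⁻¹

kcat = Vmax/[E]total = 10.2 μM/s / 1.09 μM = 9.36 s⁻¹.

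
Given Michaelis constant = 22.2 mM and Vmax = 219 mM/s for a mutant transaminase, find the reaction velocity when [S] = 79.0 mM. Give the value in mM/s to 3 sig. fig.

v = Vmax·[S]/(Km + [S]) = 219 × 79.0 / (22.2 + 79.0)
  = 17300 / 101.2 = 171 mM/s.

171 mM/s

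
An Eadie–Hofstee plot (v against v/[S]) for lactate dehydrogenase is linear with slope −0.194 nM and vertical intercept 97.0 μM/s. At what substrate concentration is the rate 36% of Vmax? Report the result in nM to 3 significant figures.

0.109 nM

The Eadie–Hofstee slope gives Km = 0.194 nM (slope = −Km).
v/Vmax = [S]/(Km+[S]) = 0.36 ⇒ [S] = Km·0.36/(1−0.36) = 0.194 × 0.5625 = 0.109 nM.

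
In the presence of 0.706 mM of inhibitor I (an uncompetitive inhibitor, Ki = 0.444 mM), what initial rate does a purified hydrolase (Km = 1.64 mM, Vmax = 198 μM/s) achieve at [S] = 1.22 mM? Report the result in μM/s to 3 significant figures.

50.3 μM/s

α = 1 + [I]/Ki = 1 + 0.706/0.444 = 2.590.
For an uncompetitive inhibitor, both parameters are divided by α, giving Vmax/α and Km/α: Km,app = 0.633 mM, Vmax,app = 76.4 μM/s.
v = Vmax,app·[S]/(Km,app + [S]) = 76.4 × 1.22/(0.633 + 1.22) = 50.3 μM/s.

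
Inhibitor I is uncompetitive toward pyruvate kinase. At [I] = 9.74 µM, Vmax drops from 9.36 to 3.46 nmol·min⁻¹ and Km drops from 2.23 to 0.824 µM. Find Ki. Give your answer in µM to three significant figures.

Uncompetitive: Vmax,app = Vmax/α (and Km,app = Km/α) with α = 1 + [I]/Ki.
α = Vmax/Vmax,app = 9.36/3.46 = 2.705.
Ki = [I]/(α − 1) = 9.74/1.705 = 5.71 µM.

5.71 µM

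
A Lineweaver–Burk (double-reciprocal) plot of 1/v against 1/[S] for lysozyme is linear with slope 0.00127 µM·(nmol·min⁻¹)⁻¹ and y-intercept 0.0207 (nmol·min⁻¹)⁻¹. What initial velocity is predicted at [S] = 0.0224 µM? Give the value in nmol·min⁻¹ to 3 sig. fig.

The y-intercept is 1/Vmax, so Vmax = 1/0.0207 = 48.3 nmol·min⁻¹.
The slope is Km/Vmax, so Km = 0.00127 × 48.3 = 0.0614 µM.
Then v = 48.3 × 0.0224/(0.0614 + 0.0224) = 12.9 nmol·min⁻¹.

12.9 nmol·min⁻¹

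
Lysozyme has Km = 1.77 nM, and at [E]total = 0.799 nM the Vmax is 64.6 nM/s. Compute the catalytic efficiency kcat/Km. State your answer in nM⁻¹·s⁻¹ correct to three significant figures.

45.7 nM⁻¹·s⁻¹

kcat = Vmax/[E]total = 64.6/0.799 = 80.9 s⁻¹.
kcat/Km = 80.9/1.77 = 45.7 nM⁻¹·s⁻¹.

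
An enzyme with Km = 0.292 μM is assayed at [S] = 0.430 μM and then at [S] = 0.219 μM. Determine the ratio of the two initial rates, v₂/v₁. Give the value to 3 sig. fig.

0.720

The fractional saturations are [S]/(Km+[S]) = 0.430/0.7220 = 0.5956 and 0.219/0.5110 = 0.4286.
v₂/v₁ is just their ratio: 0.4286/0.5956 = 0.720.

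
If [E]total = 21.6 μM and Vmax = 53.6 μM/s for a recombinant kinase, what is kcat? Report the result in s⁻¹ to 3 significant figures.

kcat = Vmax/[E]total = 53.6 μM/s / 21.6 μM = 2.48 s⁻¹.

2.48 s⁻¹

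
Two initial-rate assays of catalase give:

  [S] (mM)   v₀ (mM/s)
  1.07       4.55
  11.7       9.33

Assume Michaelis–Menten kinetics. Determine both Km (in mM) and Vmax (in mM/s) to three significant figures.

Km = 1.38 mM; Vmax = 10.4 mM/s

From v = Vmax[S]/(Km+[S]), each point gives Vmax = v(Km+[S])/[S].
Equating: 4.55(Km+1.07)/1.07 = 9.33(Km+11.7)/11.7.
4.252·Km + 4.55 = 0.7974·Km + 9.33, so (4.252 − 0.7974)·Km = 9.33 − 4.55.
Km = 4.780/3.455 = 1.38 mM; then Vmax = 4.55(1.38+1.07)/1.07 = 10.4 mM/s.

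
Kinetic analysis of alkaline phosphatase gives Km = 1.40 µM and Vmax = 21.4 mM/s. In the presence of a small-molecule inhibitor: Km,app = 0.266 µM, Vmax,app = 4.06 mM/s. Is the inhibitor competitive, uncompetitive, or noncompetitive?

Both Km and Vmax decrease by the same factor (~5.27-fold) — characteristic of uncompetitive inhibition.

uncompetitive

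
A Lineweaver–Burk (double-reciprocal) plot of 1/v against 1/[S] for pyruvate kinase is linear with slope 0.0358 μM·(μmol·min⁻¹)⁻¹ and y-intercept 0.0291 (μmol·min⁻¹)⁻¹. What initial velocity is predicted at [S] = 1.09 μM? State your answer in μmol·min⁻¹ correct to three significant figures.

The y-intercept is 1/Vmax, so Vmax = 1/0.0291 = 34.4 μmol·min⁻¹.
The slope is Km/Vmax, so Km = 0.0358 × 34.4 = 1.23 μM.
Then v = 34.4 × 1.09/(1.23 + 1.09) = 16.1 μmol·min⁻¹.

16.1 μmol·min⁻¹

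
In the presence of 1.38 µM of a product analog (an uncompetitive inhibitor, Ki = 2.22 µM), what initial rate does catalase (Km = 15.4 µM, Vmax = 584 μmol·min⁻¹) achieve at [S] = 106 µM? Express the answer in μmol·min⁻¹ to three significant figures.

α = 1 + [I]/Ki = 1 + 1.38/2.22 = 1.622.
For an uncompetitive inhibitor, both parameters are divided by α, giving Vmax/α and Km/α: Km,app = 9.50 µM, Vmax,app = 360 μmol·min⁻¹.
v = Vmax,app·[S]/(Km,app + [S]) = 360 × 106/(9.50 + 106) = 331 μmol·min⁻¹.

331 μmol·min⁻¹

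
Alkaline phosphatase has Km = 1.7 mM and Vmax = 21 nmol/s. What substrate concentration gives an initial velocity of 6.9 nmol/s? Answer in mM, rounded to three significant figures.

Rearranging v = Vmax[S]/(Km+[S]) gives [S] = Km·v/(Vmax − v).
[S] = 1.7 × 6.9 / (21 − 6.9) = 11.73/14.10 = 0.832 mM.

0.832 mM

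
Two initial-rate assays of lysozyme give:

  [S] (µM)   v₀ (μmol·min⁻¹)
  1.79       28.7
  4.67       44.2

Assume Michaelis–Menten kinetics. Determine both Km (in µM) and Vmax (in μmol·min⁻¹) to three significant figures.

In reciprocal form, 1/v = (Km/Vmax)·(1/[S]) + 1/Vmax. The two points give (1/[S], 1/v) = (0.5587, 0.03484) and (0.2141, 0.02262).
Slope = (0.03484 − 0.02262)/(0.5587 − 0.2141) = 0.03547; intercept = 0.03484 − 0.03547×0.5587 = 0.01503.
Vmax = 1/intercept = 66.5 μmol·min⁻¹; Km = slope × Vmax = 0.03547 × 66.5 = 2.36 µM.

Km = 2.36 µM; Vmax = 66.5 μmol·min⁻¹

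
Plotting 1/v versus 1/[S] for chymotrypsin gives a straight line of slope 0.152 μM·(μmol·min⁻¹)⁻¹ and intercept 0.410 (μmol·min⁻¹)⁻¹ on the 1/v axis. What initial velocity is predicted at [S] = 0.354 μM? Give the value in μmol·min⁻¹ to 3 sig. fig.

1.19 μmol·min⁻¹

The y-intercept is 1/Vmax, so Vmax = 1/0.410 = 2.44 μmol·min⁻¹.
The slope is Km/Vmax, so Km = 0.152 × 2.44 = 0.371 μM.
Then v = 2.44 × 0.354/(0.371 + 0.354) = 1.19 μmol·min⁻¹.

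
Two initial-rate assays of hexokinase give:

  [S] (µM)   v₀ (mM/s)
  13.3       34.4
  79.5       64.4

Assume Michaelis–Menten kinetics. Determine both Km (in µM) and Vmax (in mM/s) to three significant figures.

Km = 16.9 µM; Vmax = 78.1 mM/s

In reciprocal form, 1/v = (Km/Vmax)·(1/[S]) + 1/Vmax. The two points give (1/[S], 1/v) = (0.07519, 0.02907) and (0.01258, 0.01553).
Slope = (0.02907 − 0.01553)/(0.07519 − 0.01258) = 0.2163; intercept = 0.02907 − 0.2163×0.07519 = 0.01281.
Vmax = 1/intercept = 78.1 mM/s; Km = slope × Vmax = 0.2163 × 78.1 = 16.9 µM.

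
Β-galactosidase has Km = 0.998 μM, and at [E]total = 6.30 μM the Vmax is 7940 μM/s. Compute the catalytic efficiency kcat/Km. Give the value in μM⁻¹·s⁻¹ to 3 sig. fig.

1260 μM⁻¹·s⁻¹

kcat = Vmax/[E]total = 7940/6.30 = 1260 s⁻¹.
kcat/Km = 1260/0.998 = 1260 μM⁻¹·s⁻¹.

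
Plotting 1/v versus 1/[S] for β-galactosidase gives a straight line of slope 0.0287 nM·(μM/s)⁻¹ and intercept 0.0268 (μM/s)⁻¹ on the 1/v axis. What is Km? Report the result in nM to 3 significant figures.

1.07 nM

y-intercept = 1/Vmax ⇒ Vmax = 37.3 μM/s; slope = Km/Vmax ⇒ Km = slope × Vmax.
Km = 0.0287 × 37.3 = 1.07 nM.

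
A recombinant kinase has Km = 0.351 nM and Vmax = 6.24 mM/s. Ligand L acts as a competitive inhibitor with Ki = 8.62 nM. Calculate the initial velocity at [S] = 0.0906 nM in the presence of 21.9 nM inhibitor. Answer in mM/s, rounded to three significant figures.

0.424 mM/s

With α = 1 + [I]/Ki = 1 + 21.9/8.62 = 3.541, the competitive rate law is v = Vmax[S] / (αKm + [S]).
v = 6.24×0.0906 / (3.541×0.351 + 0.0906) = 0.5653/1.333 = 0.424 mM/s.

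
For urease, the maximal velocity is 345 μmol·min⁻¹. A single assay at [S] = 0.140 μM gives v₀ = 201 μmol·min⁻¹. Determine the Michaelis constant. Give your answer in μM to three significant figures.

v/Vmax = 201/345 = 0.5826 = [S]/(Km+[S]).
So Km + [S] = [S]/0.5826 = 0.2403 μM, giving Km = 0.2403 − 0.140 = 0.100 μM.

0.100 μM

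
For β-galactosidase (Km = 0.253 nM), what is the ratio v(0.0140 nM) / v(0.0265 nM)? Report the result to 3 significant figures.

0.553

Since Vmax cancels, v₂/v₁ = [S]₂(Km+[S]₁) / [S]₁(Km+[S]₂).
= 0.0140×(0.253+0.0265) / (0.0265×(0.253+0.0140)) = 0.003913/0.007076 = 0.553.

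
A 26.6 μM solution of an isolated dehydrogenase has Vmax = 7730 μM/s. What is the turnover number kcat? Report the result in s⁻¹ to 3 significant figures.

291 s⁻¹

kcat = Vmax/[E]total = 7730 μM/s / 26.6 μM = 291 s⁻¹.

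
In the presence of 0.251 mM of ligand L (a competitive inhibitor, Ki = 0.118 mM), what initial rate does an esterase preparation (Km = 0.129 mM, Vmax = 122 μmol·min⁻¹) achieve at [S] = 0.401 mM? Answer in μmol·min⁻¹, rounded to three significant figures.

α = 1 + [I]/Ki = 1 + 0.251/0.118 = 3.127.
For a competitive inhibitor, Vmax is unchanged and the apparent Km becomes α·Km: Km,app = 0.403 mM, Vmax,app = 122 μmol·min⁻¹.
v = Vmax,app·[S]/(Km,app + [S]) = 122 × 0.401/(0.403 + 0.401) = 60.8 μmol·min⁻¹.

60.8 μmol·min⁻¹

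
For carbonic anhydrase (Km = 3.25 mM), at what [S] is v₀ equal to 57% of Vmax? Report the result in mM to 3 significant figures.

v/Vmax = [S]/(Km+[S]) = 0.57, so [S] = Km·0.57/(1 − 0.57) = 3.25 × 1.326.
[S] = 4.31 mM.

4.31 mM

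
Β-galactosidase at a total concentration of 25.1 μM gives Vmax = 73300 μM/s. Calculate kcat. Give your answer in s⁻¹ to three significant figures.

kcat = Vmax/[E]total = 73300 μM/s / 25.1 μM = 2920 s⁻¹.

2920 s⁻¹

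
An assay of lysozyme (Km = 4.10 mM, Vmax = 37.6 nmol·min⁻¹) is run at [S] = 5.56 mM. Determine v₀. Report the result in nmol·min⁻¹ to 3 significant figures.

21.6 nmol·min⁻¹

[S]/(Km+[S]) = 5.56/9.660 = 0.5756, the fractional saturation.
v = 0.5756 × Vmax = 0.5756 × 37.6 = 21.6 nmol·min⁻¹.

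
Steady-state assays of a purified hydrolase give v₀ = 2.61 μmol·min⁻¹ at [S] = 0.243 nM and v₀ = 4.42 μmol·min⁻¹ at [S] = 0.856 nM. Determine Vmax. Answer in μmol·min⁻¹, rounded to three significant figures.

From v = Vmax[S]/(Km+[S]), each point gives Vmax = v(Km+[S])/[S].
Equating: 2.61(Km+0.243)/0.243 = 4.42(Km+0.856)/0.856.
10.74·Km + 2.61 = 5.164·Km + 4.42, so (10.74 − 5.164)·Km = 4.42 − 2.61.
Km = 1.810/5.577 = 0.325 nM; then Vmax = 2.61(0.325+0.243)/0.243 = 6.10 μmol·min⁻¹.

6.10 μmol·min⁻¹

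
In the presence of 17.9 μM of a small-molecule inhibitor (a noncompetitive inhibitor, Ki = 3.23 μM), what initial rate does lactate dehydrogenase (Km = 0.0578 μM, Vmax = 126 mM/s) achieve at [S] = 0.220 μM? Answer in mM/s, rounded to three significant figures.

α = 1 + [I]/Ki = 1 + 17.9/3.23 = 6.542.
For a noncompetitive inhibitor, Vmax is reduced to Vmax/α while Km is unchanged: Km,app = 0.0578 μM, Vmax,app = 19.3 mM/s.
v = Vmax,app·[S]/(Km,app + [S]) = 19.3 × 0.220/(0.0578 + 0.220) = 15.3 mM/s.

15.3 mM/s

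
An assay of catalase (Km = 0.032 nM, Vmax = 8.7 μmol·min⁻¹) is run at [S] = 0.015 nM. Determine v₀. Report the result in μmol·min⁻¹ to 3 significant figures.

2.78 μmol·min⁻¹

[S]/(Km+[S]) = 0.015/0.04700 = 0.3191, the fractional saturation.
v = 0.3191 × Vmax = 0.3191 × 8.7 = 2.78 μmol·min⁻¹.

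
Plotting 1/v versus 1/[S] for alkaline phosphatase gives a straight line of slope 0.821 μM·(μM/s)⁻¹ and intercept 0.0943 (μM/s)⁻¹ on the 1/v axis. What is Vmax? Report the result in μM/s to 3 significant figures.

10.6 μM/s

The y-intercept of a Lineweaver–Burk plot equals 1/Vmax, so Vmax = 1/0.0943 = 10.6 μM/s.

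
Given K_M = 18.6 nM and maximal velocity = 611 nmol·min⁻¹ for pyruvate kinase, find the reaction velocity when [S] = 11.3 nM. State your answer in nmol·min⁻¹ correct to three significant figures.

v = Vmax·[S]/(Km + [S]) = 611 × 11.3 / (18.6 + 11.3)
  = 6904 / 29.90 = 231 nmol·min⁻¹.

231 nmol·min⁻¹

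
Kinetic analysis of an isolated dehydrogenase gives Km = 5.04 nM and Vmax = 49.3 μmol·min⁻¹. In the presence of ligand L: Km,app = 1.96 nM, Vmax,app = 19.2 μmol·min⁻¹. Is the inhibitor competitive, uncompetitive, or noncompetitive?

uncompetitive

Both Km and Vmax decrease by the same factor (~2.57-fold) — characteristic of uncompetitive inhibition.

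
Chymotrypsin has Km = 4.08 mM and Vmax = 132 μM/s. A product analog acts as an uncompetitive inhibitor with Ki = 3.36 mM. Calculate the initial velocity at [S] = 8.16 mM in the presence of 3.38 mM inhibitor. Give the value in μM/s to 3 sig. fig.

52.7 μM/s

With α = 1 + [I]/Ki = 1 + 3.38/3.36 = 2.006, the uncompetitive rate law is v = (Vmax/α)·[S] / (Km/α + [S]).
v = (132/2.006)×8.16 / (4.08/2.006 + 8.16) = 537.0/10.19 = 52.7 μM/s.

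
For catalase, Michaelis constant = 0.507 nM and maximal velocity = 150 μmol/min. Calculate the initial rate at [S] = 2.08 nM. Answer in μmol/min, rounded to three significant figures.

[S]/(Km+[S]) = 2.08/2.587 = 0.8040, the fractional saturation.
v = 0.8040 × Vmax = 0.8040 × 150 = 121 μmol/min.

121 μmol/min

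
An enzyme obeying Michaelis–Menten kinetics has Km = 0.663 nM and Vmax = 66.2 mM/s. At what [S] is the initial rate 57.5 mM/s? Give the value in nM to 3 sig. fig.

4.38 nM

The required fractional saturation is v/Vmax = 57.5/66.2 = 0.8686.
Then [S]/(Km+[S]) = 0.8686 ⇒ [S] = 0.663 × 0.8686/(1 − 0.8686) = 4.38 nM.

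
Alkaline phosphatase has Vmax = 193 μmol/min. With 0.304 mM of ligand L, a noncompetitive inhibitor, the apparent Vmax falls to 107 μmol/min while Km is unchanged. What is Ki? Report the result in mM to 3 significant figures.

Noncompetitive: Vmax,app = Vmax/α with α = 1 + [I]/Ki.
α = Vmax/Vmax,app = 193/107 = 1.804.
Since α = 1 + [I]/Ki, [I]/Ki = 1.804 − 1 = 0.8037 and Ki = 0.304/0.8037 = 0.378 mM.

0.378 mM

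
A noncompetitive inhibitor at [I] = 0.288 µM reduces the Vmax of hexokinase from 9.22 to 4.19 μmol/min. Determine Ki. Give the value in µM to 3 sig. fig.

Noncompetitive: Vmax,app = Vmax/α with α = 1 + [I]/Ki.
α = Vmax/Vmax,app = 9.22/4.19 = 2.200.
Ki = [I]/(α − 1) = 0.288/1.200 = 0.240 µM.

0.240 µM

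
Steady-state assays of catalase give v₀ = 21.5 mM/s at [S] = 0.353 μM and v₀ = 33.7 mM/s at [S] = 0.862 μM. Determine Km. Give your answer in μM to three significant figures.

0.559 μM

In reciprocal form, 1/v = (Km/Vmax)·(1/[S]) + 1/Vmax. The two points give (1/[S], 1/v) = (2.833, 0.04651) and (1.160, 0.02967).
Slope = (0.04651 − 0.02967)/(2.833 − 1.160) = 0.01007; intercept = 0.04651 − 0.01007×2.833 = 0.01800.
Vmax = 1/intercept = 55.6 mM/s; Km = slope × Vmax = 0.01007 × 55.6 = 0.559 μM.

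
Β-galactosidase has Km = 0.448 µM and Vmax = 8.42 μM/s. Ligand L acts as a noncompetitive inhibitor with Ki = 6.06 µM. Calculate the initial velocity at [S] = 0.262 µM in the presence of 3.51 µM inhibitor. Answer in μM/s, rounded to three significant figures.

α = 1 + [I]/Ki = 1 + 3.51/6.06 = 1.579.
For a noncompetitive inhibitor, Vmax is reduced to Vmax/α while Km is unchanged: Km,app = 0.448 µM, Vmax,app = 5.33 μM/s.
v = Vmax,app·[S]/(Km,app + [S]) = 5.33 × 0.262/(0.448 + 0.262) = 1.97 μM/s.

1.97 μM/s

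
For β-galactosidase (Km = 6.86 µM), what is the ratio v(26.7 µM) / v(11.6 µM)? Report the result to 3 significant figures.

1.27

Since Vmax cancels, v₂/v₁ = [S]₂(Km+[S]₁) / [S]₁(Km+[S]₂).
= 26.7×(6.86+11.6) / (11.6×(6.86+26.7)) = 492.9/389.3 = 1.27.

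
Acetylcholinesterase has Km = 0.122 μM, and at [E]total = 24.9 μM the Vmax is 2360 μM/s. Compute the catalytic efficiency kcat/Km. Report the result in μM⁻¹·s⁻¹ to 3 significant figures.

777 μM⁻¹·s⁻¹

kcat = Vmax/[E]total = 2360/24.9 = 94.8 s⁻¹.
kcat/Km = 94.8/0.122 = 777 μM⁻¹·s⁻¹.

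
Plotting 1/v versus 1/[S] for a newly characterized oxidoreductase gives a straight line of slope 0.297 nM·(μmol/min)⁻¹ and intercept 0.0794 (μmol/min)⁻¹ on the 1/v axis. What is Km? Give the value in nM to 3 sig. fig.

y-intercept = 1/Vmax ⇒ Vmax = 12.6 μmol/min; slope = Km/Vmax ⇒ Km = slope × Vmax.
Km = 0.297 × 12.6 = 3.74 nM.

3.74 nM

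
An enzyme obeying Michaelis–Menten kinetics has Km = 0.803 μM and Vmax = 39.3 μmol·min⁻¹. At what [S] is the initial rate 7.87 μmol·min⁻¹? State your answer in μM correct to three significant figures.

Rearranging v = Vmax[S]/(Km+[S]) gives [S] = Km·v/(Vmax − v).
[S] = 0.803 × 7.87 / (39.3 − 7.87) = 6.320/31.43 = 0.201 μM.

0.201 μM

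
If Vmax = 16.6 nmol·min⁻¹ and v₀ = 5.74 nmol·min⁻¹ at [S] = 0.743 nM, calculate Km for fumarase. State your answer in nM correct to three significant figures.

1.41 nM

From v = Vmax[S]/(Km+[S]), Km = [S](Vmax − v)/v.
Km = 0.743 × (16.6 − 5.74) / 5.74 = 8.069/5.74 = 1.41 nM.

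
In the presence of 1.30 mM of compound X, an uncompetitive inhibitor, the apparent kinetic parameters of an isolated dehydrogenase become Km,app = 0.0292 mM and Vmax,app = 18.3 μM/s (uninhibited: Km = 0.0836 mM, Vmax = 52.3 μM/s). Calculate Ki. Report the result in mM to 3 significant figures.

Uncompetitive: Vmax,app = Vmax/α (and Km,app = Km/α) with α = 1 + [I]/Ki.
α = Vmax/Vmax,app = 52.3/18.3 = 2.858.
Since α = 1 + [I]/Ki, [I]/Ki = 2.858 − 1 = 1.858 and Ki = 1.30/1.858 = 0.700 mM.

0.700 mM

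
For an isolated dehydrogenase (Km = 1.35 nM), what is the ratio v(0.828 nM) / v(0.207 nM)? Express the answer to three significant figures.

2.86

Since Vmax cancels, v₂/v₁ = [S]₂(Km+[S]₁) / [S]₁(Km+[S]₂).
= 0.828×(1.35+0.207) / (0.207×(1.35+0.828)) = 1.289/0.4508 = 2.86.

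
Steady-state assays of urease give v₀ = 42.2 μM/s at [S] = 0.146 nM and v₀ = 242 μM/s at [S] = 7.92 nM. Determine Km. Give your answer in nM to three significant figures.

0.773 nM

In reciprocal form, 1/v = (Km/Vmax)·(1/[S]) + 1/Vmax. The two points give (1/[S], 1/v) = (6.849, 0.02370) and (0.1263, 0.004132).
Slope = (0.02370 − 0.004132)/(6.849 − 0.1263) = 0.002910; intercept = 0.02370 − 0.002910×6.849 = 0.003765.
Vmax = 1/intercept = 266 μM/s; Km = slope × Vmax = 0.002910 × 266 = 0.773 nM.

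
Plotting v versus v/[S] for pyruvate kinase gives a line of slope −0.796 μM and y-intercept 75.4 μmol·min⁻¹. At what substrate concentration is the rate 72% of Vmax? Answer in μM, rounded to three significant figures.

2.05 μM

The Eadie–Hofstee slope gives Km = 0.796 μM (slope = −Km).
v/Vmax = [S]/(Km+[S]) = 0.72 ⇒ [S] = Km·0.72/(1−0.72) = 0.796 × 2.571 = 2.05 μM.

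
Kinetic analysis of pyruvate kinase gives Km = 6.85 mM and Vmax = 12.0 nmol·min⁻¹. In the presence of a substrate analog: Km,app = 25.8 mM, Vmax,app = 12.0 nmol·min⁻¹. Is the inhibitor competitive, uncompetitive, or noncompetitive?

Km increases (6.85 → 25.8 mM) while Vmax is unchanged — the hallmark of competitive inhibition.

competitive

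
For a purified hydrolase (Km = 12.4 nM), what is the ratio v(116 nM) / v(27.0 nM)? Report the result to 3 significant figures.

Since Vmax cancels, v₂/v₁ = [S]₂(Km+[S]₁) / [S]₁(Km+[S]₂).
= 116×(12.4+27.0) / (27.0×(12.4+116)) = 4570/3467 = 1.32.

1.32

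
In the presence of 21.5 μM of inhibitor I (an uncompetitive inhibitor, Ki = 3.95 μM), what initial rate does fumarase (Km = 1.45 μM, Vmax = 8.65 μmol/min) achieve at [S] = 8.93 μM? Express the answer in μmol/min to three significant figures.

With α = 1 + [I]/Ki = 1 + 21.5/3.95 = 6.443, the uncompetitive rate law is v = (Vmax/α)·[S] / (Km/α + [S]).
v = (8.65/6.443)×8.93 / (1.45/6.443 + 8.93) = 11.99/9.155 = 1.31 μmol/min.

1.31 μmol/min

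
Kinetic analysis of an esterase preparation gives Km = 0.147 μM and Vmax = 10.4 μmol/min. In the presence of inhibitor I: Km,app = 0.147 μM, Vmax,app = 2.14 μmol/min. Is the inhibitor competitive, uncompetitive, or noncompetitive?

Vmax decreases (10.4 → 2.14 μmol/min) while Km is unchanged — pure noncompetitive inhibition.

noncompetitive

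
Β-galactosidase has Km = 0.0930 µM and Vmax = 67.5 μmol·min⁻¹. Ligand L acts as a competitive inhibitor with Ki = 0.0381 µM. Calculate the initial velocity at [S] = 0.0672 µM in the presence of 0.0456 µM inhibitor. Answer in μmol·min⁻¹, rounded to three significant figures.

With α = 1 + [I]/Ki = 1 + 0.0456/0.0381 = 2.197, the competitive rate law is v = Vmax[S] / (αKm + [S]).
v = 67.5×0.0672 / (2.197×0.0930 + 0.0672) = 4.536/0.2715 = 16.7 μmol·min⁻¹.

16.7 μmol·min⁻¹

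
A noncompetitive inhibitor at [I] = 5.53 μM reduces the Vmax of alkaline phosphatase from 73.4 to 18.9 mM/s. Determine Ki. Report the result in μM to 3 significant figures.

Noncompetitive: Vmax,app = Vmax/α with α = 1 + [I]/Ki.
α = Vmax/Vmax,app = 73.4/18.9 = 3.884.
Ki = [I]/(α − 1) = 5.53/2.884 = 1.92 μM.

1.92 μM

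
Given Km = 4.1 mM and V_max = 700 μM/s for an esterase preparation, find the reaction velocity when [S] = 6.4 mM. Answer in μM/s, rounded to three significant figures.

427 μM/s

v = Vmax·[S]/(Km + [S]) = 700 × 6.4 / (4.1 + 6.4)
  = 4480 / 10.50 = 427 μM/s.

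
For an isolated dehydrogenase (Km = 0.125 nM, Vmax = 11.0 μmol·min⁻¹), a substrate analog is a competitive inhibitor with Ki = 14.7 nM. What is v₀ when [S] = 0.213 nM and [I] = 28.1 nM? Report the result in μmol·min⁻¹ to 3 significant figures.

4.06 μmol·min⁻¹

α = 1 + [I]/Ki = 1 + 28.1/14.7 = 2.912.
For a competitive inhibitor, Vmax is unchanged and the apparent Km becomes α·Km: Km,app = 0.364 nM, Vmax,app = 11.0 μmol·min⁻¹.
v = Vmax,app·[S]/(Km,app + [S]) = 11.0 × 0.213/(0.364 + 0.213) = 4.06 μmol·min⁻¹.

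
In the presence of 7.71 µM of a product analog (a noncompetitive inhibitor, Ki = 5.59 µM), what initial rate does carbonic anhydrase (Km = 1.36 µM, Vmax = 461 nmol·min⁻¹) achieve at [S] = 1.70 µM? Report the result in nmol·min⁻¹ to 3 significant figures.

With α = 1 + [I]/Ki = 1 + 7.71/5.59 = 2.379, the noncompetitive rate law is v = (Vmax/α)·[S] / (Km + [S]).
v = (461/2.379)×1.70 / (1.36 + 1.70) = 329.4/3.060 = 108 nmol·min⁻¹.

108 nmol·min⁻¹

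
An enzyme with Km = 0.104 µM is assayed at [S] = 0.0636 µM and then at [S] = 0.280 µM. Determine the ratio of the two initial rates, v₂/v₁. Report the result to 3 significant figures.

1.92

The fractional saturations are [S]/(Km+[S]) = 0.0636/0.1676 = 0.3795 and 0.280/0.3840 = 0.7292.
v₂/v₁ is just their ratio: 0.7292/0.3795 = 1.92.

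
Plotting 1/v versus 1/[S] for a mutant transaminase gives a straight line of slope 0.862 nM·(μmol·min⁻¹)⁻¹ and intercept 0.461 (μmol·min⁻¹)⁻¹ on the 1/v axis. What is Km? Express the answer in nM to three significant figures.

1.87 nM

y-intercept = 1/Vmax ⇒ Vmax = 2.17 μmol·min⁻¹; slope = Km/Vmax ⇒ Km = slope × Vmax.
Km = 0.862 × 2.17 = 1.87 nM.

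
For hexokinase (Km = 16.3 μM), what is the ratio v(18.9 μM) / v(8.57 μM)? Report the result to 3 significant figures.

1.56

Since Vmax cancels, v₂/v₁ = [S]₂(Km+[S]₁) / [S]₁(Km+[S]₂).
= 18.9×(16.3+8.57) / (8.57×(16.3+18.9)) = 470.0/301.7 = 1.56.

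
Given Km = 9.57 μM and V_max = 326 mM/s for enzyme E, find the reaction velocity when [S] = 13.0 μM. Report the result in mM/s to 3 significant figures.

188 mM/s

[S]/(Km+[S]) = 13.0/22.57 = 0.5760, the fractional saturation.
v = 0.5760 × Vmax = 0.5760 × 326 = 188 mM/s.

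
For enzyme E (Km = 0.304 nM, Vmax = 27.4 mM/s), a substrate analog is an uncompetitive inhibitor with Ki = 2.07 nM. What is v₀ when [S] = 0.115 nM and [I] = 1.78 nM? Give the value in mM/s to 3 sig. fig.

6.08 mM/s

With α = 1 + [I]/Ki = 1 + 1.78/2.07 = 1.860, the uncompetitive rate law is v = (Vmax/α)·[S] / (Km/α + [S]).
v = (27.4/1.860)×0.115 / (0.304/1.860 + 0.115) = 1.694/0.2784 = 6.08 mM/s.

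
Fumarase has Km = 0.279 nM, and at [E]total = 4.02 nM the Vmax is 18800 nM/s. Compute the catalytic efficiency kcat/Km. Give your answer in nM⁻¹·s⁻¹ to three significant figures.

kcat = Vmax/[E]total = 18800/4.02 = 4680 s⁻¹.
kcat/Km = 4680/0.279 = 16800 nM⁻¹·s⁻¹.

16800 nM⁻¹·s⁻¹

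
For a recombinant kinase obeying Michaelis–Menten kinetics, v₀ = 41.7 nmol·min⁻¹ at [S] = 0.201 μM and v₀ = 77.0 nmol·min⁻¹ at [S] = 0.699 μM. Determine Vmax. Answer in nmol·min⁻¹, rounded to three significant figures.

117 nmol·min⁻¹

From v = Vmax[S]/(Km+[S]), each point gives Vmax = v(Km+[S])/[S].
Equating: 41.7(Km+0.201)/0.201 = 77.0(Km+0.699)/0.699.
207.5·Km + 41.7 = 110.2·Km + 77.0, so (207.5 − 110.2)·Km = 77.0 − 41.7.
Km = 35.30/97.31 = 0.363 μM; then Vmax = 41.7(0.363+0.201)/0.201 = 117 nmol·min⁻¹.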